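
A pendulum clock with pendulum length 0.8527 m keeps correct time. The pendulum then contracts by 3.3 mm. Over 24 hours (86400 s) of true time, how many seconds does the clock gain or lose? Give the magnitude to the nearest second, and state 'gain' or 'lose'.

gain 168 s

T ∝ √L, so T'/T = √(0.84940/0.8527) = 0.998063.
In 86400 s of true time the clock registers 86400/0.998063 = 86567.7 s, so it gains 168 s.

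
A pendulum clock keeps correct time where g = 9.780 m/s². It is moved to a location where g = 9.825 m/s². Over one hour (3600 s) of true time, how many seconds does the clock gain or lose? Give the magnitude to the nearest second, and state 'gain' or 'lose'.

gain 8 s

The clock's period scales as T ∝ 1/√g, so T'/T = √(9.780/9.825) = 0.997707.
In 3600 s of true time the clock registers 3600/0.997707 = 3608.3 s, so it gains 8 s.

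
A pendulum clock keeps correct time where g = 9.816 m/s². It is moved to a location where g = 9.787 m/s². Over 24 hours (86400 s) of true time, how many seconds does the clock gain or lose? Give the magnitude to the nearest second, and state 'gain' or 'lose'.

The clock's period scales as T ∝ 1/√g, so T'/T = √(9.816/9.787) = 1.00148.
In 86400 s of true time the clock registers 86400/1.00148 = 86272.3 s, so it loses 128 s.

lose 128 s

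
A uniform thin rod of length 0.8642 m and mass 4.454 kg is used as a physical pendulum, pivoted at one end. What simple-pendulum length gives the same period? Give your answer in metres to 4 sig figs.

0.5761 m

The equivalent simple-pendulum length is L_eq = I/(md), where I is about the pivot and d = 0.43210 m.
I_cm = (1/12)mL² = 0.27720 kg·m², so I = I_cm + md² = 0.27720 + 0.83161 = 1.1088 kg·m².
L_eq = 1.1088/(4.454 × 0.43210) = 0.5761 m.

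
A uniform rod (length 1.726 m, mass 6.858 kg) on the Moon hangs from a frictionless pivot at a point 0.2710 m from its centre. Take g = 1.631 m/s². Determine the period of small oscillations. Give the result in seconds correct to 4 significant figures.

5.360 s

For a physical pendulum T = 2π√(I/(mgd)), with d = 0.27100 m from pivot to centre of mass.
I_cm = mL²/12 = 6.858 × 1.726²/12 = 1.7025 kg·m²; I = I_cm + md² = 1.7025 + 6.858 × 0.27100² = 2.2062 kg·m².
T = 2π√(2.2062/(6.858 × 1.631 × 0.27100)) = 5.360 s.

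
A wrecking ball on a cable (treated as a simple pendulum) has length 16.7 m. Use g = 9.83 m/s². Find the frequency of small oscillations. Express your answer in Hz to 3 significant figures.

T = 2π√(L/g) = 2π√(16.7/9.83) = 8.190 s, so f = 1/T = 0.122 Hz.

0.122 Hz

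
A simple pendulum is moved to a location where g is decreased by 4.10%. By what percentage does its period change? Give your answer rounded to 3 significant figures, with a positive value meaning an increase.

2.12%

T ∝ 1/√g, so T'/T = 1/√(0.9590) = 1.021.
Percentage change in T = (1.021 − 1) × 100% = 2.12%.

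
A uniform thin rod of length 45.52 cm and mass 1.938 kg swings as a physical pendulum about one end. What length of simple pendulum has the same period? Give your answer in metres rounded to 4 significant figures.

0.3035 m

The equivalent simple-pendulum length is L_eq = I/(md), where I is about the pivot and d = 0.22760 m.
I_cm = (1/12)mL² = 0.033464 kg·m², so I = I_cm + md² = 0.033464 + 0.10039 = 0.13386 kg·m².
L_eq = 0.13386/(1.938 × 0.22760) = 0.3035 m.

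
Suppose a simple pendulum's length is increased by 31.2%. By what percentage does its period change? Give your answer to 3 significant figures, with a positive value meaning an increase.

14.5%

T ∝ √L, so T'/T = √(1.312) = 1.145.
Percentage change in T = (1.145 − 1) × 100% = 14.5%.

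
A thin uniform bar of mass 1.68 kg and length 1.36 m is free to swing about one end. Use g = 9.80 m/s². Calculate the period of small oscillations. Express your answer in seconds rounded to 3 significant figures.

1.91 s

For a physical pendulum T = 2π√(I/(mgd)), with d = 0.6800 m from pivot to centre of mass.
I_cm = mL²/12 = 1.68 × 1.36²/12 = 0.2589 kg·m²; I = I_cm + md² = 0.2589 + 1.68 × 0.6800² = 1.036 kg·m².
T = 2π√(1.036/(1.68 × 9.80 × 0.6800)) = 1.91 s.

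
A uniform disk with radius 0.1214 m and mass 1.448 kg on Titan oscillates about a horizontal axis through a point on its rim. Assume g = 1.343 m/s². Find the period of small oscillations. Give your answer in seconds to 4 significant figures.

I_cm = ½mr² = 0.010670 kg·m². The pivot is at distance d = 0.1214 m from the centre of mass.
By the parallel-axis theorem, I = I_cm + md² = 0.010670 + 0.021341 = 0.032011 kg·m².
T = 2π√(I/(mgd)) = 2π√(0.032011/(1.448 × 1.343 × 0.1214)) = 2.314 s.

2.314 s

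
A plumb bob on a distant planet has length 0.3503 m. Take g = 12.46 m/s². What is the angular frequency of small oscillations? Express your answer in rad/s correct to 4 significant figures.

5.964 rad/s

ω = √(g/L) = √(12.46/0.3503) = 5.964 rad/s.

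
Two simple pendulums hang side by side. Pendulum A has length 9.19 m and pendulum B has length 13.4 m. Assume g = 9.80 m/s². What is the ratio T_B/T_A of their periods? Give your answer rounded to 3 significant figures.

1.21

T ∝ √L, so T_B/T_A = √(L_B/L_A) = √(13.4/9.19) = 1.21.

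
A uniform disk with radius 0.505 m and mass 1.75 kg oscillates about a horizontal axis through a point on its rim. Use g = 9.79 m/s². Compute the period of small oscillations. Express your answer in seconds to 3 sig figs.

I_cm = ½mr² = 0.2231 kg·m². The pivot is at distance d = 0.505 m from the centre of mass.
By the parallel-axis theorem, I = I_cm + md² = 0.2231 + 0.4463 = 0.6694 kg·m².
T = 2π√(I/(mgd)) = 2π√(0.6694/(1.75 × 9.79 × 0.505)) = 1.75 s.

1.75 s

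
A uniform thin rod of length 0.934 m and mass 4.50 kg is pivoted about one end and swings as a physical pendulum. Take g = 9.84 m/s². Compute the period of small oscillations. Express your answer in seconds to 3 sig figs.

For a physical pendulum T = 2π√(I/(mgd)), with d = 0.4670 m from pivot to centre of mass.
I_cm = mL²/12 = 4.50 × 0.934²/12 = 0.3271 kg·m²; I = I_cm + md² = 0.3271 + 4.50 × 0.4670² = 1.309 kg·m².
T = 2π√(1.309/(4.50 × 9.84 × 0.4670)) = 1.58 s.

1.58 s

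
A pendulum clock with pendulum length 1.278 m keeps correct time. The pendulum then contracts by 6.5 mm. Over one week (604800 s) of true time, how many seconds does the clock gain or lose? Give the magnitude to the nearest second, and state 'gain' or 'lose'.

T ∝ √L, so T'/T = √(1.27150/1.278) = 0.997454.
In 604800 s of true time the clock registers 604800/0.997454 = 606343.9 s, so it gains 1544 s.

gain 1544 s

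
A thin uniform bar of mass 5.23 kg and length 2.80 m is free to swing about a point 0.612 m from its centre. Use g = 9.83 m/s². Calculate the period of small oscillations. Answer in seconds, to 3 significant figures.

For a physical pendulum T = 2π√(I/(mgd)), with d = 0.6120 m from pivot to centre of mass.
I_cm = mL²/12 = 5.23 × 2.80²/12 = 3.417 kg·m²; I = I_cm + md² = 3.417 + 5.23 × 0.6120² = 5.376 kg·m².
T = 2π√(5.376/(5.23 × 9.83 × 0.6120)) = 2.60 s.

2.60 s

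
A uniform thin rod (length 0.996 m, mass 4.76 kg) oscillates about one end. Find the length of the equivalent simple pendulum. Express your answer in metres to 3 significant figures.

The equivalent simple-pendulum length is L_eq = I/(md), where I is about the pivot and d = 0.4980 m.
I_cm = (1/12)mL² = 0.3935 kg·m², so I = I_cm + md² = 0.3935 + 1.180 = 1.574 kg·m².
L_eq = 1.574/(4.76 × 0.4980) = 0.664 m.

0.664 m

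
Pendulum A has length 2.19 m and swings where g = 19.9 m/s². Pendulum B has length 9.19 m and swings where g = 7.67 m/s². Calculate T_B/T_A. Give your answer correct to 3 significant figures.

3.30

T = 2π√(L/g), so T_B/T_A = √((L_B/g_B)/(L_A/g_A)) = √((9.19/7.67)/(2.19/19.9)) = 3.30.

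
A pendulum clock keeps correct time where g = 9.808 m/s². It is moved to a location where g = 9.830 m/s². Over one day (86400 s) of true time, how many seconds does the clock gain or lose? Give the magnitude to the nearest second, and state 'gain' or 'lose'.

The clock's period scales as T ∝ 1/√g, so T'/T = √(9.808/9.830) = 0.998880.
In 86400 s of true time the clock registers 86400/0.998880 = 86496.8 s, so it gains 97 s.

gain 97 s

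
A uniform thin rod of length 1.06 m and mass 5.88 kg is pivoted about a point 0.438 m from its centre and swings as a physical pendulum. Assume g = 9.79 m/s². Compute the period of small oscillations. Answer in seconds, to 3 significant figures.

1.62 s

For a physical pendulum T = 2π√(I/(mgd)), with d = 0.4380 m from pivot to centre of mass.
I_cm = mL²/12 = 5.88 × 1.06²/12 = 0.5506 kg·m²; I = I_cm + md² = 0.5506 + 5.88 × 0.4380² = 1.679 kg·m².
T = 2π√(1.679/(5.88 × 9.79 × 0.4380)) = 1.62 s.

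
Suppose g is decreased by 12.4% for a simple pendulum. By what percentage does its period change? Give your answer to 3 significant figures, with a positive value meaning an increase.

T ∝ 1/√g, so T'/T = 1/√(0.8760) = 1.068.
Percentage change in T = (1.068 − 1) × 100% = 6.84%.

6.84%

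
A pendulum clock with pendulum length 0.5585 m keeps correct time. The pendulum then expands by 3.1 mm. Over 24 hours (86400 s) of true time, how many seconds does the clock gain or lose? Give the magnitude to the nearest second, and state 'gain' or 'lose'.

lose 239 s

T ∝ √L, so T'/T = √(0.56160/0.5585) = 1.00277.
In 86400 s of true time the clock registers 86400/1.00277 = 86161.2 s, so it loses 239 s.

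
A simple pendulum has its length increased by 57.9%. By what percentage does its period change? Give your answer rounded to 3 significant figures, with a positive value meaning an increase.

T ∝ √L, so T'/T = √(1.579) = 1.257.
Percentage change in T = (1.257 − 1) × 100% = 25.7%.

25.7%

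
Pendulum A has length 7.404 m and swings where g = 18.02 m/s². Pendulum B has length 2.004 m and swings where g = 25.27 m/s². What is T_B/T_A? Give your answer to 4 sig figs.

T = 2π√(L/g), so T_B/T_A = √((L_B/g_B)/(L_A/g_A)) = √((2.004/25.27)/(7.404/18.02)) = 0.4393.

0.4393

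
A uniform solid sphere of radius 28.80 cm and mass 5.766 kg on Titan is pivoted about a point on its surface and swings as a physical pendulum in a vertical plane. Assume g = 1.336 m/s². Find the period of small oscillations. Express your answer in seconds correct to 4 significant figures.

I_cm = (2/5)mr² = 0.19130 kg·m². The pivot is at distance d = 0.2880 m from the centre of mass.
By the parallel-axis theorem, I = I_cm + md² = 0.19130 + 0.47826 = 0.66956 kg·m².
T = 2π√(I/(mgd)) = 2π√(0.66956/(5.766 × 1.336 × 0.2880)) = 3.452 s.

3.452 s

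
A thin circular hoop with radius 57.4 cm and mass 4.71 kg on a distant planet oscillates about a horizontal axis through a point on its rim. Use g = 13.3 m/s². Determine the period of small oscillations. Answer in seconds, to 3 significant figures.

1.85 s

I_cm = mr² = 1.552 kg·m². The pivot is at distance d = 0.574 m from the centre of mass.
By the parallel-axis theorem, I = I_cm + md² = 1.552 + 1.552 = 3.104 kg·m².
T = 2π√(I/(mgd)) = 2π√(3.104/(4.71 × 13.3 × 0.574)) = 1.85 s.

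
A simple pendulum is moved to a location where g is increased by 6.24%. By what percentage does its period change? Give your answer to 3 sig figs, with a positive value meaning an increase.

T ∝ 1/√g, so T'/T = 1/√(1.062) = 0.9702.
Percentage change in T = (0.9702 − 1) × 100% = -2.98%.

-2.98%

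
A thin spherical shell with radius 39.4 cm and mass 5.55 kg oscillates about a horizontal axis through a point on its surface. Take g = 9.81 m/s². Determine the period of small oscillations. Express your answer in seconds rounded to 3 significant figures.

I_cm = (2/3)mr² = 0.5744 kg·m². The pivot is at distance d = 0.394 m from the centre of mass.
By the parallel-axis theorem, I = I_cm + md² = 0.5744 + 0.8616 = 1.436 kg·m².
T = 2π√(I/(mgd)) = 2π√(1.436/(5.55 × 9.81 × 0.394)) = 1.63 s.

1.63 s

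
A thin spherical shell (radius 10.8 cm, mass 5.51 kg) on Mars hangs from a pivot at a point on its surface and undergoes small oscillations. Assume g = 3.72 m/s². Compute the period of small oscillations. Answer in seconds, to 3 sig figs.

I_cm = (2/3)mr² = 0.04285 kg·m². The pivot is at distance d = 0.108 m from the centre of mass.
By the parallel-axis theorem, I = I_cm + md² = 0.04285 + 0.06427 = 0.1071 kg·m².
T = 2π√(I/(mgd)) = 2π√(0.1071/(5.51 × 3.72 × 0.108)) = 1.38 s.

1.38 s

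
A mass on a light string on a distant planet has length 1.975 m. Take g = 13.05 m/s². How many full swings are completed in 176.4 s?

T = 2π√(L/g) = 2π√(1.975/13.05) = 2.4443 s.
Number of complete oscillations = ⌊176.4/2.4443⌋ = ⌊72.167⌋ = 72.

72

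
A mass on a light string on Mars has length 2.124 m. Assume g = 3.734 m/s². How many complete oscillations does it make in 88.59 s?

T = 2π√(L/g) = 2π√(2.124/3.734) = 4.7388 s.
Number of complete oscillations = ⌊88.59/4.7388⌋ = ⌊18.695⌋ = 18.

18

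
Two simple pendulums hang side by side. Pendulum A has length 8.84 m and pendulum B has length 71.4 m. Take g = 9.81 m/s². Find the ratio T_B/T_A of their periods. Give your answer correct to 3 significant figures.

2.84

T ∝ √L, so T_B/T_A = √(L_B/L_A) = √(71.4/8.84) = 2.84.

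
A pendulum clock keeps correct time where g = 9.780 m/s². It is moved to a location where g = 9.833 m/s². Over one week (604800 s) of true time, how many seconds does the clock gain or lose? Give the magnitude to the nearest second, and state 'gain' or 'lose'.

The clock's period scales as T ∝ 1/√g, so T'/T = √(9.780/9.833) = 0.997301.
In 604800 s of true time the clock registers 604800/0.997301 = 606436.6 s, so it gains 1637 s.

gain 1637 s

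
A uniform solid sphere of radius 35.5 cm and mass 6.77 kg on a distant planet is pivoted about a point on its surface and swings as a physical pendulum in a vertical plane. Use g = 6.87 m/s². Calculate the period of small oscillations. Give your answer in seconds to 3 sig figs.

I_cm = (2/5)mr² = 0.3413 kg·m². The pivot is at distance d = 0.355 m from the centre of mass.
By the parallel-axis theorem, I = I_cm + md² = 0.3413 + 0.8532 = 1.194 kg·m².
T = 2π√(I/(mgd)) = 2π√(1.194/(6.77 × 6.87 × 0.355)) = 1.69 s.

1.69 s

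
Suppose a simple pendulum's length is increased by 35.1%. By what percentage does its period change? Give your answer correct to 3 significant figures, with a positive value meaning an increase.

T ∝ √L, so T'/T = √(1.351) = 1.162.
Percentage change in T = (1.162 − 1) × 100% = 16.2%.

16.2%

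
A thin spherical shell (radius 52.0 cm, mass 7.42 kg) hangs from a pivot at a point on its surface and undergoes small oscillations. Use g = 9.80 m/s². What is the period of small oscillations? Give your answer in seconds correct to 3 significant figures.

1.87 s

I_cm = (2/3)mr² = 1.338 kg·m². The pivot is at distance d = 0.520 m from the centre of mass.
By the parallel-axis theorem, I = I_cm + md² = 1.338 + 2.006 = 3.344 kg·m².
T = 2π√(I/(mgd)) = 2π√(3.344/(7.42 × 9.80 × 0.520)) = 1.87 s.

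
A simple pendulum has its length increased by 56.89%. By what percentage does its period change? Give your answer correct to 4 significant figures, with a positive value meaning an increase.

T ∝ √L, so T'/T = √(1.5689) = 1.2526.
Percentage change in T = (1.2526 − 1) × 100% = 25.26%.

25.26%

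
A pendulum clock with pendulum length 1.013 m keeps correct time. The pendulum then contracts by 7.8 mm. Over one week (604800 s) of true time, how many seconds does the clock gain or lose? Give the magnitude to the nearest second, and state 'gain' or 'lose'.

gain 2342 s

T ∝ √L, so T'/T = √(1.00520/1.013) = 0.996143.
In 604800 s of true time the clock registers 604800/0.996143 = 607142.0 s, so it gains 2342 s.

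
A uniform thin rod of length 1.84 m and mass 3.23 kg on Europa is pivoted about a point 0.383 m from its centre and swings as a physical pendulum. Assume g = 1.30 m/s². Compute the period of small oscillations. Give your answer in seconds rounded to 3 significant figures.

5.83 s

For a physical pendulum T = 2π√(I/(mgd)), with d = 0.3830 m from pivot to centre of mass.
I_cm = mL²/12 = 3.23 × 1.84²/12 = 0.9113 kg·m²; I = I_cm + md² = 0.9113 + 3.23 × 0.3830² = 1.385 kg·m².
T = 2π√(1.385/(3.23 × 1.30 × 0.3830)) = 5.83 s.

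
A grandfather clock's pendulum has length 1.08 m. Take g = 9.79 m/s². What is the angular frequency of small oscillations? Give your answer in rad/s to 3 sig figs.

ω = √(g/L) = √(9.79/1.08) = 3.01 rad/s.

3.01 rad/s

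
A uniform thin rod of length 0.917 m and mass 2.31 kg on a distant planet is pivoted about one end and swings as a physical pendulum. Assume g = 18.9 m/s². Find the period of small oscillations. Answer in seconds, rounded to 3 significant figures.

For a physical pendulum T = 2π√(I/(mgd)), with d = 0.4585 m from pivot to centre of mass.
I_cm = mL²/12 = 2.31 × 0.917²/12 = 0.1619 kg·m²; I = I_cm + md² = 0.1619 + 2.31 × 0.4585² = 0.6475 kg·m².
T = 2π√(0.6475/(2.31 × 18.9 × 0.4585)) = 1.13 s.

1.13 s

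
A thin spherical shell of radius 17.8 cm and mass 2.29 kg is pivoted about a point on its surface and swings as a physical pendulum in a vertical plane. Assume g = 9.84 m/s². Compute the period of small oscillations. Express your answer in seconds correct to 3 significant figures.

1.09 s

I_cm = (2/3)mr² = 0.04837 kg·m². The pivot is at distance d = 0.178 m from the centre of mass.
By the parallel-axis theorem, I = I_cm + md² = 0.04837 + 0.07256 = 0.1209 kg·m².
T = 2π√(I/(mgd)) = 2π√(0.1209/(2.29 × 9.84 × 0.178)) = 1.09 s.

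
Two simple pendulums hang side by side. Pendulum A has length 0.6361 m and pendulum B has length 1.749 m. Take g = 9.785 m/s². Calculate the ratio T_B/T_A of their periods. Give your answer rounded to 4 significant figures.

1.658

T ∝ √L, so T_B/T_A = √(L_B/L_A) = √(1.749/0.6361) = 1.658.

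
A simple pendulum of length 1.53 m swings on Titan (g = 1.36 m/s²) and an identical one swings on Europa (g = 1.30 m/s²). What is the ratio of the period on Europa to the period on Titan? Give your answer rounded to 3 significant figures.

1.02

T ∝ 1/√g, so T₂/T₁ = √(g₁/g₂) = √(1.36/1.30) = 1.02.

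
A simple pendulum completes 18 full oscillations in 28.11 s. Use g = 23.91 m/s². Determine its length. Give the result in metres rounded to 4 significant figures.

T = 28.11/18 = 1.5617 s.
From T = 2π√(L/g), L = gT²/(4π²) = 23.91 × 1.5617²/(4π²) = 1.477 m.

1.477 m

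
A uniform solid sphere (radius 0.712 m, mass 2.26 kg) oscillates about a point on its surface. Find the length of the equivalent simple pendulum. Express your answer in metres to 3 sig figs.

The equivalent simple-pendulum length is L_eq = I/(md), where I is about the pivot and d = 0.7120 m.
I_cm = (2/5)mR² = 0.4583 kg·m², so I = I_cm + md² = 0.4583 + 1.146 = 1.604 kg·m².
L_eq = 1.604/(2.26 × 0.7120) = 0.997 m.

0.997 m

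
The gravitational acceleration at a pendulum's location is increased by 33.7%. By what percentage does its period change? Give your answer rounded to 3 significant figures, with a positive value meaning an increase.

T ∝ 1/√g, so T'/T = 1/√(1.337) = 0.8648.
Percentage change in T = (0.8648 − 1) × 100% = -13.5%.

-13.5%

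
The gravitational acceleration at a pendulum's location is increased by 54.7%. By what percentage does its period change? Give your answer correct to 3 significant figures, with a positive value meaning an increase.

T ∝ 1/√g, so T'/T = 1/√(1.547) = 0.8040.
Percentage change in T = (0.8040 − 1) × 100% = -19.6%.

-19.6%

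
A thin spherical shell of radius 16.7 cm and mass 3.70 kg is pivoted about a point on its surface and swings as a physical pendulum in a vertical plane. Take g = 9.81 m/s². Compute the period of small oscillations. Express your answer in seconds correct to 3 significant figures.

1.06 s

I_cm = (2/3)mr² = 0.06879 kg·m². The pivot is at distance d = 0.167 m from the centre of mass.
By the parallel-axis theorem, I = I_cm + md² = 0.06879 + 0.1032 = 0.1720 kg·m².
T = 2π√(I/(mgd)) = 2π√(0.1720/(3.70 × 9.81 × 0.167)) = 1.06 s.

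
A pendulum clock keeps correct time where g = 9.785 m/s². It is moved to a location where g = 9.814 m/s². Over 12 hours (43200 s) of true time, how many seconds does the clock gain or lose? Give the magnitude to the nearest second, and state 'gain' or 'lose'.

The clock's period scales as T ∝ 1/√g, so T'/T = √(9.785/9.814) = 0.998521.
In 43200 s of true time the clock registers 43200/0.998521 = 43264.0 s, so it gains 64 s.

gain 64 s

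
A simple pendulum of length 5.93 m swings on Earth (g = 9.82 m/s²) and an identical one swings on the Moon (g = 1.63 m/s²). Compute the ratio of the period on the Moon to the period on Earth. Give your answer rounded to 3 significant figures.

T ∝ 1/√g, so T₂/T₁ = √(g₁/g₂) = √(9.82/1.63) = 2.45.

2.45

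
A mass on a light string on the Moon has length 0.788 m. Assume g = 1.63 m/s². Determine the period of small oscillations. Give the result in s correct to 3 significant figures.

T = 2π√(L/g) = 2π√(0.788/1.63) = 2π × 0.6953 = 4.37 s.

4.37 s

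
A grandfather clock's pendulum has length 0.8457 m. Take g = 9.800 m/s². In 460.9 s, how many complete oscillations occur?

T = 2π√(L/g) = 2π√(0.8457/9.800) = 1.8458 s.
Number of complete oscillations = ⌊460.9/1.8458⌋ = ⌊249.71⌋ = 249.

249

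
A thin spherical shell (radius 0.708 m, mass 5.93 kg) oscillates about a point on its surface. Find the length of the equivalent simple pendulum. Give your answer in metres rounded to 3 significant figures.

The equivalent simple-pendulum length is L_eq = I/(md), where I is about the pivot and d = 0.7080 m.
I_cm = (2/3)mR² = 1.982 kg·m², so I = I_cm + md² = 1.982 + 2.972 = 4.954 kg·m².
L_eq = 4.954/(5.93 × 0.7080) = 1.18 m.

1.18 m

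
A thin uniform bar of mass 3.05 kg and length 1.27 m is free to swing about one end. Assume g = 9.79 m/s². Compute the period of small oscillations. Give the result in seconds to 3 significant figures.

For a physical pendulum T = 2π√(I/(mgd)), with d = 0.6350 m from pivot to centre of mass.
I_cm = mL²/12 = 3.05 × 1.27²/12 = 0.4099 kg·m²; I = I_cm + md² = 0.4099 + 3.05 × 0.6350² = 1.640 kg·m².
T = 2π√(1.640/(3.05 × 9.79 × 0.6350)) = 1.85 s.

1.85 s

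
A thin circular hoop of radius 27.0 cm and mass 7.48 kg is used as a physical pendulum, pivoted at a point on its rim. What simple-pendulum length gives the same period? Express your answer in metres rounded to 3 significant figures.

The equivalent simple-pendulum length is L_eq = I/(md), where I is about the pivot and d = 0.2700 m.
I_cm = mR² = 0.5453 kg·m², so I = I_cm + md² = 0.5453 + 0.5453 = 1.091 kg·m².
L_eq = 1.091/(7.48 × 0.2700) = 0.540 m.

0.540 m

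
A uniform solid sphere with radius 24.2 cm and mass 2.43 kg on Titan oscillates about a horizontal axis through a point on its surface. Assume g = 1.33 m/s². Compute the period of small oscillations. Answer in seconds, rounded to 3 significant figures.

3.17 s

I_cm = (2/5)mr² = 0.05692 kg·m². The pivot is at distance d = 0.242 m from the centre of mass.
By the parallel-axis theorem, I = I_cm + md² = 0.05692 + 0.1423 = 0.1992 kg·m².
T = 2π√(I/(mgd)) = 2π√(0.1992/(2.43 × 1.33 × 0.242)) = 3.17 s.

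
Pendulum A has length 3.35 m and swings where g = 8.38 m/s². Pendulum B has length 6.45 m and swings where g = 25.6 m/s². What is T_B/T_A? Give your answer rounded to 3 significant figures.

0.794

T = 2π√(L/g), so T_B/T_A = √((L_B/g_B)/(L_A/g_A)) = √((6.45/25.6)/(3.35/8.38)) = 0.794.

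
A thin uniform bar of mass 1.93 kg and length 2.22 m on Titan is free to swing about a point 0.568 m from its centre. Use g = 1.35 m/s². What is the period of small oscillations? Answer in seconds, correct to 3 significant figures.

For a physical pendulum T = 2π√(I/(mgd)), with d = 0.5680 m from pivot to centre of mass.
I_cm = mL²/12 = 1.93 × 2.22²/12 = 0.7927 kg·m²; I = I_cm + md² = 0.7927 + 1.93 × 0.5680² = 1.415 kg·m².
T = 2π√(1.415/(1.93 × 1.35 × 0.5680)) = 6.14 s.

6.14 s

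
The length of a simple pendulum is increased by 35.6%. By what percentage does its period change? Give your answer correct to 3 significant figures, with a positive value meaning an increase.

T ∝ √L, so T'/T = √(1.356) = 1.164.
Percentage change in T = (1.164 − 1) × 100% = 16.4%.

16.4%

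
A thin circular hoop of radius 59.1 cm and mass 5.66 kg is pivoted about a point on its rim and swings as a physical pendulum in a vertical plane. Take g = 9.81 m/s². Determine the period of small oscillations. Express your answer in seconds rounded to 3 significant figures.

I_cm = mr² = 1.977 kg·m². The pivot is at distance d = 0.591 m from the centre of mass.
By the parallel-axis theorem, I = I_cm + md² = 1.977 + 1.977 = 3.954 kg·m².
T = 2π√(I/(mgd)) = 2π√(3.954/(5.66 × 9.81 × 0.591)) = 2.18 s.

2.18 s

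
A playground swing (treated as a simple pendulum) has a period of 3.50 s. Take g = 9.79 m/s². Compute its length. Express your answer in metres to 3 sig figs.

From T = 2π√(L/g), L = gT²/(4π²) = 9.79 × 3.500²/(4π²) = 3.04 m.

3.04 m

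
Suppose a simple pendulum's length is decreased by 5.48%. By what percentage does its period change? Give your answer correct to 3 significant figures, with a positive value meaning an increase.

-2.78%

T ∝ √L, so T'/T = √(0.9452) = 0.9722.
Percentage change in T = (0.9722 − 1) × 100% = -2.78%.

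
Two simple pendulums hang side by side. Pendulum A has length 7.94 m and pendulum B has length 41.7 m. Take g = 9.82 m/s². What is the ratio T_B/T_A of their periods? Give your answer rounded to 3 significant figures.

T ∝ √L, so T_B/T_A = √(L_B/L_A) = √(41.7/7.94) = 2.29.

2.29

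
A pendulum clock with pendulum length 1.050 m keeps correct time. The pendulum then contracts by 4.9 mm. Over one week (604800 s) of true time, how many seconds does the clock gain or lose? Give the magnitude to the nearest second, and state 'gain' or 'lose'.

T ∝ √L, so T'/T = √(1.04510/1.050) = 0.997664.
In 604800 s of true time the clock registers 604800/0.997664 = 606216.2 s, so it gains 1416 s.

gain 1416 s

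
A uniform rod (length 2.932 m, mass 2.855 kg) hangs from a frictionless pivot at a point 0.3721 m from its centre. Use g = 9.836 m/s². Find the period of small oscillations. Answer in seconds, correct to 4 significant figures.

3.037 s

For a physical pendulum T = 2π√(I/(mgd)), with d = 0.37210 m from pivot to centre of mass.
I_cm = mL²/12 = 2.855 × 2.932²/12 = 2.0453 kg·m²; I = I_cm + md² = 2.0453 + 2.855 × 0.37210² = 2.4406 kg·m².
T = 2π√(2.4406/(2.855 × 9.836 × 0.37210)) = 3.037 s.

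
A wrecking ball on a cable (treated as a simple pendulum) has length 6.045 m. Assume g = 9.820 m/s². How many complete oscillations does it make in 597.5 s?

121

T = 2π√(L/g) = 2π√(6.045/9.820) = 4.9297 s.
Number of complete oscillations = ⌊597.5/4.9297⌋ = ⌊121.20⌋ = 121.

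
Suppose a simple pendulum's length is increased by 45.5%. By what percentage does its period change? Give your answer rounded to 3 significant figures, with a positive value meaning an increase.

20.6%

T ∝ √L, so T'/T = √(1.455) = 1.206.
Percentage change in T = (1.206 − 1) × 100% = 20.6%.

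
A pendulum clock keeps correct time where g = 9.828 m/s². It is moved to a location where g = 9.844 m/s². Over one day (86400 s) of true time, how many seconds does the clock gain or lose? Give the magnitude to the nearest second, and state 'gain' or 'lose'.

gain 70 s

The clock's period scales as T ∝ 1/√g, so T'/T = √(9.828/9.844) = 0.999187.
In 86400 s of true time the clock registers 86400/0.999187 = 86470.3 s, so it gains 70 s.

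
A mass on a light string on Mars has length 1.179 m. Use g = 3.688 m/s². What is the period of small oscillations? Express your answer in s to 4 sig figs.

3.553 s

T = 2π√(L/g) = 2π√(1.179/3.688) = 2π × 0.56541 = 3.553 s.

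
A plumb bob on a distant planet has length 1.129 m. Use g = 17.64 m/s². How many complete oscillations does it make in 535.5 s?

336

T = 2π√(L/g) = 2π√(1.129/17.64) = 1.5896 s.
Number of complete oscillations = ⌊535.5/1.5896⌋ = ⌊336.89⌋ = 336.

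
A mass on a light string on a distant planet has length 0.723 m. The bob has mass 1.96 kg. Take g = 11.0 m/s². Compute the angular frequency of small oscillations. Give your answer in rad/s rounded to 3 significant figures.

3.90 rad/s

ω = √(g/L) = √(11.0/0.723) = 3.90 rad/s.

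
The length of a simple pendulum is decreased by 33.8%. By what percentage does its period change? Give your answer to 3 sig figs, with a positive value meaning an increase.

T ∝ √L, so T'/T = √(0.6620) = 0.8136.
Percentage change in T = (0.8136 − 1) × 100% = -18.6%.

-18.6%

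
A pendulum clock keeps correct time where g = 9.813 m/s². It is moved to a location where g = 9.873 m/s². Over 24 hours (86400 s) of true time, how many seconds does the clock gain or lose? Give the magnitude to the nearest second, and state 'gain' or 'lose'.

The clock's period scales as T ∝ 1/√g, so T'/T = √(9.813/9.873) = 0.996957.
In 86400 s of true time the clock registers 86400/0.996957 = 86663.7 s, so it gains 264 s.

gain 264 s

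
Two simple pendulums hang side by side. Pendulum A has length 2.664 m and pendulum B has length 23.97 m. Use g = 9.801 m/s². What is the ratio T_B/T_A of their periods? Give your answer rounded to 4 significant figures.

T ∝ √L, so T_B/T_A = √(L_B/L_A) = √(23.97/2.664) = 3.000.

3.000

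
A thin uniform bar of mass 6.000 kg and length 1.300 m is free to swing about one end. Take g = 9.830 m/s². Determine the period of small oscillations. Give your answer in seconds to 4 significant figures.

1.866 s

For a physical pendulum T = 2π√(I/(mgd)), with d = 0.65000 m from pivot to centre of mass.
I_cm = mL²/12 = 6.000 × 1.300²/12 = 0.84500 kg·m²; I = I_cm + md² = 0.84500 + 6.000 × 0.65000² = 3.3800 kg·m².
T = 2π√(3.3800/(6.000 × 9.830 × 0.65000)) = 1.866 s.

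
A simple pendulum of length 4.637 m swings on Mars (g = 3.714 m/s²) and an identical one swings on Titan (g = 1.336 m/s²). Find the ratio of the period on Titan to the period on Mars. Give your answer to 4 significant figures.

T ∝ 1/√g, so T₂/T₁ = √(g₁/g₂) = √(3.714/1.336) = 1.667.

1.667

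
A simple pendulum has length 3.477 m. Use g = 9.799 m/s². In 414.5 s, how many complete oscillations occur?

T = 2π√(L/g) = 2π√(3.477/9.799) = 3.7428 s.
Number of complete oscillations = ⌊414.5/3.7428⌋ = ⌊110.75⌋ = 110.

110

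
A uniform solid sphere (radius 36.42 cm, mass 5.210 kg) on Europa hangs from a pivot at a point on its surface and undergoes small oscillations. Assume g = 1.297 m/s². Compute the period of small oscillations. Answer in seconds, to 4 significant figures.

I_cm = (2/5)mr² = 0.27643 kg·m². The pivot is at distance d = 0.3642 m from the centre of mass.
By the parallel-axis theorem, I = I_cm + md² = 0.27643 + 0.69106 = 0.96749 kg·m².
T = 2π√(I/(mgd)) = 2π√(0.96749/(5.210 × 1.297 × 0.3642)) = 3.940 s.

3.940 s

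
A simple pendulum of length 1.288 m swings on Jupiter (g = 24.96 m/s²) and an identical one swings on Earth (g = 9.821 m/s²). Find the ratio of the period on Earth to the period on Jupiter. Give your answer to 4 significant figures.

1.594

T ∝ 1/√g, so T₂/T₁ = √(g₁/g₂) = √(24.96/9.821) = 1.594.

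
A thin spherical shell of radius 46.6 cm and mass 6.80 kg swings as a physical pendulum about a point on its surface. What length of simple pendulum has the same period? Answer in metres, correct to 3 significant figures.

0.777 m

The equivalent simple-pendulum length is L_eq = I/(md), where I is about the pivot and d = 0.4660 m.
I_cm = (2/3)mR² = 0.9844 kg·m², so I = I_cm + md² = 0.9844 + 1.477 = 2.461 kg·m².
L_eq = 2.461/(6.80 × 0.4660) = 0.777 m.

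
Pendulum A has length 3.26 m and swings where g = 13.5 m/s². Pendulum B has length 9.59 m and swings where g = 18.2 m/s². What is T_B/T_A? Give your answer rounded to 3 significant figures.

1.48

T = 2π√(L/g), so T_B/T_A = √((L_B/g_B)/(L_A/g_A)) = √((9.59/18.2)/(3.26/13.5)) = 1.48.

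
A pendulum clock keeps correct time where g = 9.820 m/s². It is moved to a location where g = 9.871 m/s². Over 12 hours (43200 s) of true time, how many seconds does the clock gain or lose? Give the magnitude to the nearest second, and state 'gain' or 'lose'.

The clock's period scales as T ∝ 1/√g, so T'/T = √(9.820/9.871) = 0.997413.
In 43200 s of true time the clock registers 43200/0.997413 = 43312.0 s, so it gains 112 s.

gain 112 s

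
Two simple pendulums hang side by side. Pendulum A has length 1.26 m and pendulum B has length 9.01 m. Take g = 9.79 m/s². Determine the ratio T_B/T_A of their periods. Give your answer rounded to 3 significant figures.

T ∝ √L, so T_B/T_A = √(L_B/L_A) = √(9.01/1.26) = 2.67.

2.67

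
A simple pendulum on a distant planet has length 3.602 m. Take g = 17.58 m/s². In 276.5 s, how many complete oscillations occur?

T = 2π√(L/g) = 2π√(3.602/17.58) = 2.8441 s.
Number of complete oscillations = ⌊276.5/2.8441⌋ = ⌊97.219⌋ = 97.

97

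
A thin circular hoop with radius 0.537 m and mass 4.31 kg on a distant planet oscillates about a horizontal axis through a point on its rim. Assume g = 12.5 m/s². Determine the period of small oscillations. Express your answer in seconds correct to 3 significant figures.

1.84 s

I_cm = mr² = 1.243 kg·m². The pivot is at distance d = 0.537 m from the centre of mass.
By the parallel-axis theorem, I = I_cm + md² = 1.243 + 1.243 = 2.486 kg·m².
T = 2π√(I/(mgd)) = 2π√(2.486/(4.31 × 12.5 × 0.537)) = 1.84 s.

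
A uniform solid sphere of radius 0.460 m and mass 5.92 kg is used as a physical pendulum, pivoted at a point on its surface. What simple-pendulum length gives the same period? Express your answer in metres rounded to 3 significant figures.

The equivalent simple-pendulum length is L_eq = I/(md), where I is about the pivot and d = 0.4600 m.
I_cm = (2/5)mR² = 0.5011 kg·m², so I = I_cm + md² = 0.5011 + 1.253 = 1.754 kg·m².
L_eq = 1.754/(5.92 × 0.4600) = 0.644 m.

0.644 m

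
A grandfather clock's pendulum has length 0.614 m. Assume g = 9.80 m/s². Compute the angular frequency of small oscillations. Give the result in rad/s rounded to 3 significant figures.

4.00 rad/s

ω = √(g/L) = √(9.80/0.614) = 4.00 rad/s.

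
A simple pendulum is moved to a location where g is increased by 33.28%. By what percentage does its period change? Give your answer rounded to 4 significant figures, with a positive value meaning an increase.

T ∝ 1/√g, so T'/T = 1/√(1.3328) = 0.86620.
Percentage change in T = (0.86620 − 1) × 100% = -13.38%.

-13.38%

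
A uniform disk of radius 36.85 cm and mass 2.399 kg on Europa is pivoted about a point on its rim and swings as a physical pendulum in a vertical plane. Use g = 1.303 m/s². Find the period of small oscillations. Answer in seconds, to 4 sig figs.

4.092 s

I_cm = ½mr² = 0.16288 kg·m². The pivot is at distance d = 0.3685 m from the centre of mass.
By the parallel-axis theorem, I = I_cm + md² = 0.16288 + 0.32577 = 0.48865 kg·m².
T = 2π√(I/(mgd)) = 2π√(0.48865/(2.399 × 1.303 × 0.3685)) = 4.092 s.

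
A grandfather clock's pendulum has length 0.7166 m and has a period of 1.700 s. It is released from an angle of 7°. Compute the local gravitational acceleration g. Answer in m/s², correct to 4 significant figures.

From T = 2π√(L/g), g = 4π²L/T² = 4π² × 0.7166/1.7000² = 9.789 m/s².

9.789 m/s²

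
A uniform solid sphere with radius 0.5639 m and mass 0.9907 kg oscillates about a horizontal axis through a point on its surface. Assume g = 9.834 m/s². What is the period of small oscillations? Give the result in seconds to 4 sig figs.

I_cm = (2/5)mr² = 0.12601 kg·m². The pivot is at distance d = 0.5639 m from the centre of mass.
By the parallel-axis theorem, I = I_cm + md² = 0.12601 + 0.31503 = 0.44104 kg·m².
T = 2π√(I/(mgd)) = 2π√(0.44104/(0.9907 × 9.834 × 0.5639)) = 1.780 s.

1.780 s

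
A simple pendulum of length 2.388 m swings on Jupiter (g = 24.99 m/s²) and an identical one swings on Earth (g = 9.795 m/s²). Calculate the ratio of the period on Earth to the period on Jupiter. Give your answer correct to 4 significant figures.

1.597

T ∝ 1/√g, so T₂/T₁ = √(g₁/g₂) = √(24.99/9.795) = 1.597.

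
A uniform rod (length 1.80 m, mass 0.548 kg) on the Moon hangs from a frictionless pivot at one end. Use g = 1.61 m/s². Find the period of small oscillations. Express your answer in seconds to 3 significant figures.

5.42 s

For a physical pendulum T = 2π√(I/(mgd)), with d = 0.9000 m from pivot to centre of mass.
I_cm = mL²/12 = 0.548 × 1.80²/12 = 0.1480 kg·m²; I = I_cm + md² = 0.1480 + 0.548 × 0.9000² = 0.5918 kg·m².
T = 2π√(0.5918/(0.548 × 1.61 × 0.9000)) = 5.42 s.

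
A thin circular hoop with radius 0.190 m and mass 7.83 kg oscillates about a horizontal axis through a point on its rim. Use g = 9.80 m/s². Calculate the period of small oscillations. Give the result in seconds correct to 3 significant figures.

1.24 s

I_cm = mr² = 0.2827 kg·m². The pivot is at distance d = 0.190 m from the centre of mass.
By the parallel-axis theorem, I = I_cm + md² = 0.2827 + 0.2827 = 0.5653 kg·m².
T = 2π√(I/(mgd)) = 2π√(0.5653/(7.83 × 9.80 × 0.190)) = 1.24 s.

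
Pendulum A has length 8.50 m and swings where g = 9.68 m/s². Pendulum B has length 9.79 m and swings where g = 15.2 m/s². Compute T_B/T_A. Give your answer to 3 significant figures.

T = 2π√(L/g), so T_B/T_A = √((L_B/g_B)/(L_A/g_A)) = √((9.79/15.2)/(8.50/9.68)) = 0.856.

0.856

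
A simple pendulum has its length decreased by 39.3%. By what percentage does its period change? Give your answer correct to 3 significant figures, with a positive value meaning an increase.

-22.1%

T ∝ √L, so T'/T = √(0.6070) = 0.7791.
Percentage change in T = (0.7791 − 1) × 100% = -22.1%.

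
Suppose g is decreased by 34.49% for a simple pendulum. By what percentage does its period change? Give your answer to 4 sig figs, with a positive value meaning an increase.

T ∝ 1/√g, so T'/T = 1/√(0.65510) = 1.2355.
Percentage change in T = (1.2355 − 1) × 100% = 23.55%.

23.55%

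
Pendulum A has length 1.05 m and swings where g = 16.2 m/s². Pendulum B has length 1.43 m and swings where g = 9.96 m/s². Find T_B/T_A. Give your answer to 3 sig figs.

T = 2π√(L/g), so T_B/T_A = √((L_B/g_B)/(L_A/g_A)) = √((1.43/9.96)/(1.05/16.2)) = 1.49.

1.49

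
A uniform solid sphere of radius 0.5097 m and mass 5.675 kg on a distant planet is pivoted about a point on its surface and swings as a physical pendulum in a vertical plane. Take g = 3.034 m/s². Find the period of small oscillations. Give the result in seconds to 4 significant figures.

3.047 s

I_cm = (2/5)mr² = 0.58973 kg·m². The pivot is at distance d = 0.5097 m from the centre of mass.
By the parallel-axis theorem, I = I_cm + md² = 0.58973 + 1.4743 = 2.0641 kg·m².
T = 2π√(I/(mgd)) = 2π√(2.0641/(5.675 × 3.034 × 0.5097)) = 3.047 s.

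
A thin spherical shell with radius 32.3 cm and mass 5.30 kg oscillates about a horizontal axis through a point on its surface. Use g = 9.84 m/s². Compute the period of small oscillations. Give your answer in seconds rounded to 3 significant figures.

I_cm = (2/3)mr² = 0.3686 kg·m². The pivot is at distance d = 0.323 m from the centre of mass.
By the parallel-axis theorem, I = I_cm + md² = 0.3686 + 0.5529 = 0.9216 kg·m².
T = 2π√(I/(mgd)) = 2π√(0.9216/(5.30 × 9.84 × 0.323)) = 1.47 s.

1.47 s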